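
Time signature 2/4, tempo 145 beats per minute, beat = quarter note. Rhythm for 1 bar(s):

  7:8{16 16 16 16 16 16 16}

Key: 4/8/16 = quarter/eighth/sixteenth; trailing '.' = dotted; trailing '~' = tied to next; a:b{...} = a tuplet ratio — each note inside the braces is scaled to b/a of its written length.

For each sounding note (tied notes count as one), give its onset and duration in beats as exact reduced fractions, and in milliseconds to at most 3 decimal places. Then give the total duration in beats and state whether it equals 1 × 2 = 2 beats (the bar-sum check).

1) 0.0ms=0b +118.227ms=2/7b
2) 118.227ms=2/7b +118.227ms=2/7b
3) 236.453ms=4/7b +118.227ms=2/7b
4) 354.68ms=6/7b +118.227ms=2/7b
5) 472.906ms=8/7b +118.227ms=2/7b
6) 591.133ms=10/7b +118.227ms=2/7b
7) 709.36ms=12/7b +118.227ms=2/7b
Σ=2b of 2 (145bpm 2/4) — PASS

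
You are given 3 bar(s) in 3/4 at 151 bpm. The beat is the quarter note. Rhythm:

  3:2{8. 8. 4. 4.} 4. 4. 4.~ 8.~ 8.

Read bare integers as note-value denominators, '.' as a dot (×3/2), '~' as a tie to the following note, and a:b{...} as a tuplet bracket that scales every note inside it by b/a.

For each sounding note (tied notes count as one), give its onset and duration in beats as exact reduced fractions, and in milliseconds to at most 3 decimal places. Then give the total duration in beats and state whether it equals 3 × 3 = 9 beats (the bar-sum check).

1) 0.0ms=0b +198.675ms=1/2b
2) 198.675ms=1/2b +198.675ms=1/2b
3) 397.351ms=1b +397.351ms=1b
4) 794.702ms=2b +397.351ms=1b
5) 1192.053ms=3b +596.026ms=3/2b
6) 1788.079ms=9/2b +596.026ms=3/2b
7) 2384.106ms=6b +1192.053ms=3b
Σ=9b of 9 (151bpm 3/4) — PASS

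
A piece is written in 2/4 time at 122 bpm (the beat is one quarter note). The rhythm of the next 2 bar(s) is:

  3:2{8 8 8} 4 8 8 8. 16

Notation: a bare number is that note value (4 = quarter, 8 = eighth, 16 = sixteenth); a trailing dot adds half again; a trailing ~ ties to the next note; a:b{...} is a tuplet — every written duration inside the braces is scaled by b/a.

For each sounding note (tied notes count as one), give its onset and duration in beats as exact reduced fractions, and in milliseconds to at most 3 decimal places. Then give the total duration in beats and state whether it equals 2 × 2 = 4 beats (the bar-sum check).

1) 0.0ms=0b +163.934ms=1/3b
2) 163.934ms=1/3b +163.934ms=1/3b
3) 327.869ms=2/3b +163.934ms=1/3b
4) 491.803ms=1b +491.803ms=1b
5) 983.607ms=2b +245.902ms=1/2b
6) 1229.508ms=5/2b +245.902ms=1/2b
7) 1475.41ms=3b +368.852ms=3/4b
8) 1844.262ms=15/4b +122.951ms=1/4b
Σ=4b of 4 (122bpm 2/4) — PASS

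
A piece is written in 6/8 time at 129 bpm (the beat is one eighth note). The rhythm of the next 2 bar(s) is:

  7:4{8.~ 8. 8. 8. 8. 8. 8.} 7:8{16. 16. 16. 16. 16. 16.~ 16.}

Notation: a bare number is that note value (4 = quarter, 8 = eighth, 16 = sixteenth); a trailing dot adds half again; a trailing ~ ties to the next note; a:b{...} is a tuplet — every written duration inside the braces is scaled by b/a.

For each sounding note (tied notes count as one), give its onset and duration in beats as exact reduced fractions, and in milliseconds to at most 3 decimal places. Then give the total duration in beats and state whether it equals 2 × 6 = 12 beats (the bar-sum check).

1) 0.0ms=0b +797.342ms=12/7b
2) 797.342ms=12/7b +398.671ms=6/7b
3) 1196.013ms=18/7b +398.671ms=6/7b
4) 1594.684ms=24/7b +398.671ms=6/7b
5) 1993.355ms=30/7b +398.671ms=6/7b
6) 2392.027ms=36/7b +398.671ms=6/7b
7) 2790.698ms=6b +398.671ms=6/7b
8) 3189.369ms=48/7b +398.671ms=6/7b
9) 3588.04ms=54/7b +398.671ms=6/7b
10) 3986.711ms=60/7b +398.671ms=6/7b
11) 4385.382ms=66/7b +398.671ms=6/7b
12) 4784.053ms=72/7b +797.342ms=12/7b
Σ=12b of 12 (129bpm 6/8) — PASS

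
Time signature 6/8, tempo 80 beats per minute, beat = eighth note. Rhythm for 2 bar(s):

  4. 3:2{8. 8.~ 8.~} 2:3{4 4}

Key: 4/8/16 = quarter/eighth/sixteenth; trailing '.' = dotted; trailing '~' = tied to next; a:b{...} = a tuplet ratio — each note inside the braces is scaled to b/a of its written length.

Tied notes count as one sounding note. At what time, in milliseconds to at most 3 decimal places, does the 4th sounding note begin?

note 4 onset = 9b = 6750.0ms

1. 0.0ms @ 0 + 2250.0ms (3)
2. 2250.0ms @ 3 + 750.0ms (1)
3. 3000.0ms @ 4 + 3750.0ms (5)
4. 6750.0ms @ 9 + 2250.0ms (3)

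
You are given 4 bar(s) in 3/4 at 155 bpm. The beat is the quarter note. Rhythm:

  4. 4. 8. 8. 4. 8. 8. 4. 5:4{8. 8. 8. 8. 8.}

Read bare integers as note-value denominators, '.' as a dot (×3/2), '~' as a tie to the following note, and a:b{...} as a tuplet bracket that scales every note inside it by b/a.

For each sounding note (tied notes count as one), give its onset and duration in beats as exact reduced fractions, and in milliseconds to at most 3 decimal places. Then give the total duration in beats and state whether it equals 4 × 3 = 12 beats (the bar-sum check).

1) 0.0ms=0b +580.645ms=3/2b
2) 580.645ms=3/2b +580.645ms=3/2b
3) 1161.29ms=3b +290.323ms=3/4b
4) 1451.613ms=15/4b +290.323ms=3/4b
5) 1741.935ms=9/2b +580.645ms=3/2b
6) 2322.581ms=6b +290.323ms=3/4b
7) 2612.903ms=27/4b +290.323ms=3/4b
8) 2903.226ms=15/2b +580.645ms=3/2b
9) 3483.871ms=9b +232.258ms=3/5b
10) 3716.129ms=48/5b +232.258ms=3/5b
11) 3948.387ms=51/5b +232.258ms=3/5b
12) 4180.645ms=54/5b +232.258ms=3/5b
13) 4412.903ms=57/5b +232.258ms=3/5b
Σ=12b of 12 (155bpm 3/4) — PASS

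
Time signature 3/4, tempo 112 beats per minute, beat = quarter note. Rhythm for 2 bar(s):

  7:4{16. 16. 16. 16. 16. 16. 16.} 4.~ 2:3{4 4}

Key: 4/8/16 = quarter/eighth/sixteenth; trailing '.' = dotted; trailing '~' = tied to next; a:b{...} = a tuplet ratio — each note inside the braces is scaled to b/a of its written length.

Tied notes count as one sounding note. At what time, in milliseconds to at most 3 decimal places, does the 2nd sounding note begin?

1. 0.0ms @ 0 + 114.796ms (3/14)
2. 114.796ms @ 3/14 + 114.796ms (3/14)
3. 229.592ms @ 3/7 + 114.796ms (3/14)
4. 344.388ms @ 9/14 + 114.796ms (3/14)
5. 459.184ms @ 6/7 + 114.796ms (3/14)
6. 573.98ms @ 15/14 + 114.796ms (3/14)
7. 688.776ms @ 9/7 + 114.796ms (3/14)
8. 803.571ms @ 3/2 + 1607.143ms (3)
9. 2410.714ms @ 9/2 + 803.571ms (3/2)

note 2 onset = 3/14b = 114.796ms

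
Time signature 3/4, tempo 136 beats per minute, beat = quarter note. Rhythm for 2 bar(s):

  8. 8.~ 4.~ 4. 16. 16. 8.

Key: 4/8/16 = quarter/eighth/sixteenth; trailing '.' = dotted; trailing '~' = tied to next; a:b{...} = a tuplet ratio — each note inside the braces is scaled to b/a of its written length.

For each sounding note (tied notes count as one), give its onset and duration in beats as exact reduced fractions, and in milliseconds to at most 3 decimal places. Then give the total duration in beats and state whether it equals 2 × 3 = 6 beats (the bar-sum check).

1) 0.0ms=0b +330.882ms=3/4b
2) 330.882ms=3/4b +1654.412ms=15/4b
3) 1985.294ms=9/2b +165.441ms=3/8b
4) 2150.735ms=39/8b +165.441ms=3/8b
5) 2316.176ms=21/4b +330.882ms=3/4b
Σ=6b of 6 (136bpm 3/4) — PASS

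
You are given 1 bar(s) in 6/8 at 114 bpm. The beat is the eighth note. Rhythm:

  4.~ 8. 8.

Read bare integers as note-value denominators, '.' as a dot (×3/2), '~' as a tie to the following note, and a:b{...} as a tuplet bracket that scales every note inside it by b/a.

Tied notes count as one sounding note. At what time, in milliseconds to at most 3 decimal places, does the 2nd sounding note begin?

1. 0.0ms @ 0 + 2368.421ms (9/2)
2. 2368.421ms @ 9/2 + 789.474ms (3/2)

note 2 onset = 9/2b = 2368.421ms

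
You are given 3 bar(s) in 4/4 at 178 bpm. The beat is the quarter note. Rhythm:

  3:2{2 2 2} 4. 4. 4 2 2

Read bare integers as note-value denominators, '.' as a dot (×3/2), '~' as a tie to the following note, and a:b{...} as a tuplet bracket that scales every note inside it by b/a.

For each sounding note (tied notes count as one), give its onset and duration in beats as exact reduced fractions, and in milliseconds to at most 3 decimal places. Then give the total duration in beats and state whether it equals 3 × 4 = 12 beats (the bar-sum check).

1) 0.0ms=0b +449.438ms=4/3b
2) 449.438ms=4/3b +449.438ms=4/3b
3) 898.876ms=8/3b +449.438ms=4/3b
4) 1348.315ms=4b +505.618ms=3/2b
5) 1853.933ms=11/2b +505.618ms=3/2b
6) 2359.551ms=7b +337.079ms=1b
7) 2696.629ms=8b +674.157ms=2b
8) 3370.787ms=10b +674.157ms=2b
Σ=12b of 12 (178bpm 4/4) — PASS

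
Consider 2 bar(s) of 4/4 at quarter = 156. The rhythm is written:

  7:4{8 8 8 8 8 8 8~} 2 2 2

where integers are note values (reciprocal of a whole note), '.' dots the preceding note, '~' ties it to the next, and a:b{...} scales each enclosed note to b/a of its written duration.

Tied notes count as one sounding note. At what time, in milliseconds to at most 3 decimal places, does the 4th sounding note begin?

note 4 onset = 6/7b = 329.67ms

1. 0.0ms @ 0 + 109.89ms (2/7)
2. 109.89ms @ 2/7 + 109.89ms (2/7)
3. 219.78ms @ 4/7 + 109.89ms (2/7)
4. 329.67ms @ 6/7 + 109.89ms (2/7)
5. 439.56ms @ 8/7 + 109.89ms (2/7)
6. 549.451ms @ 10/7 + 109.89ms (2/7)
7. 659.341ms @ 12/7 + 879.121ms (16/7)
8. 1538.462ms @ 4 + 769.231ms (2)
9. 2307.692ms @ 6 + 769.231ms (2)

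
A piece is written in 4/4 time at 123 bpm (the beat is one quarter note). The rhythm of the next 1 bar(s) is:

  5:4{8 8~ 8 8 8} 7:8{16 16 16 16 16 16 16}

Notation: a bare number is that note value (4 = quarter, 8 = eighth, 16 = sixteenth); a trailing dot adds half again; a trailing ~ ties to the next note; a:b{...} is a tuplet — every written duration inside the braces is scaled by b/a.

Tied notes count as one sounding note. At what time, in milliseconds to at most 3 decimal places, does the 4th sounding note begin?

note 4 onset = 8/5b = 780.488ms

1. 0.0ms @ 0 + 195.122ms (2/5)
2. 195.122ms @ 2/5 + 390.244ms (4/5)
3. 585.366ms @ 6/5 + 195.122ms (2/5)
4. 780.488ms @ 8/5 + 195.122ms (2/5)
5. 975.61ms @ 2 + 139.373ms (2/7)
6. 1114.983ms @ 16/7 + 139.373ms (2/7)
7. 1254.355ms @ 18/7 + 139.373ms (2/7)
8. 1393.728ms @ 20/7 + 139.373ms (2/7)
9. 1533.101ms @ 22/7 + 139.373ms (2/7)
10. 1672.474ms @ 24/7 + 139.373ms (2/7)
11. 1811.847ms @ 26/7 + 139.373ms (2/7)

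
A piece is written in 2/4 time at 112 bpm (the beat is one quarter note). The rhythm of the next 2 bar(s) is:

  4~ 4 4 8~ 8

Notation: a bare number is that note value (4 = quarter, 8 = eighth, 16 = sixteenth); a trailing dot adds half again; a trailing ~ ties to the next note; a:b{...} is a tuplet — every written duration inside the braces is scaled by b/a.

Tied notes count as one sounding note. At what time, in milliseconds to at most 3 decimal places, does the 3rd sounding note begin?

note 3 onset = 3b = 1607.143ms

1. 0.0ms @ 0 + 1071.429ms (2)
2. 1071.429ms @ 2 + 535.714ms (1)
3. 1607.143ms @ 3 + 535.714ms (1)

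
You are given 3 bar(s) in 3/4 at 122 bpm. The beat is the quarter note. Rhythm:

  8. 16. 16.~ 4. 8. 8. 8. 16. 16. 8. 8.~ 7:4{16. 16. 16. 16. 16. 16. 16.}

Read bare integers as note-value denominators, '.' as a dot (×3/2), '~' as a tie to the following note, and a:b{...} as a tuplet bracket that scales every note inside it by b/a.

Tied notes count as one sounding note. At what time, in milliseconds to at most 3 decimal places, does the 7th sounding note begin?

1. 0.0ms @ 0 + 368.852ms (3/4)
2. 368.852ms @ 3/4 + 184.426ms (3/8)
3. 553.279ms @ 9/8 + 922.131ms (15/8)
4. 1475.41ms @ 3 + 368.852ms (3/4)
5. 1844.262ms @ 15/4 + 368.852ms (3/4)
6. 2213.115ms @ 9/2 + 368.852ms (3/4)
7. 2581.967ms @ 21/4 + 184.426ms (3/8)
8. 2766.393ms @ 45/8 + 184.426ms (3/8)
9. 2950.82ms @ 6 + 368.852ms (3/4)
10. 3319.672ms @ 27/4 + 474.239ms (27/28)
11. 3793.911ms @ 54/7 + 105.386ms (3/14)
12. 3899.297ms @ 111/14 + 105.386ms (3/14)
13. 4004.684ms @ 57/7 + 105.386ms (3/14)
14. 4110.07ms @ 117/14 + 105.386ms (3/14)
15. 4215.457ms @ 60/7 + 105.386ms (3/14)
16. 4320.843ms @ 123/14 + 105.386ms (3/14)

note 7 onset = 21/4b = 2581.967ms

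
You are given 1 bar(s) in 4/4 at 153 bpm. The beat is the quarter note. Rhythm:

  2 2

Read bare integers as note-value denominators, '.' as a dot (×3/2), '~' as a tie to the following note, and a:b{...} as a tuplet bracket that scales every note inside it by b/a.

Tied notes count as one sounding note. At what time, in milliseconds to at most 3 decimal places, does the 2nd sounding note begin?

1. 0.0ms @ 0 + 784.314ms (2)
2. 784.314ms @ 2 + 784.314ms (2)

note 2 onset = 2b = 784.314ms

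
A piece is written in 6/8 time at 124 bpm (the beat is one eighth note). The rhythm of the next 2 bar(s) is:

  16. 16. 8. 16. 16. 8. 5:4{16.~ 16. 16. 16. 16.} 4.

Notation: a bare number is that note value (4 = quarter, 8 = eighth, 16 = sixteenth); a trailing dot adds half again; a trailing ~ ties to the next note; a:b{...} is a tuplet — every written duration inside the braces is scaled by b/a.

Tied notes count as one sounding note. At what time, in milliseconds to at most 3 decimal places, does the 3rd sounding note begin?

note 3 onset = 3/2b = 725.806ms

1. 0.0ms @ 0 + 362.903ms (3/4)
2. 362.903ms @ 3/4 + 362.903ms (3/4)
3. 725.806ms @ 3/2 + 725.806ms (3/2)
4. 1451.613ms @ 3 + 362.903ms (3/4)
5. 1814.516ms @ 15/4 + 362.903ms (3/4)
6. 2177.419ms @ 9/2 + 725.806ms (3/2)
7. 2903.226ms @ 6 + 580.645ms (6/5)
8. 3483.871ms @ 36/5 + 290.323ms (3/5)
9. 3774.194ms @ 39/5 + 290.323ms (3/5)
10. 4064.516ms @ 42/5 + 290.323ms (3/5)
11. 4354.839ms @ 9 + 1451.613ms (3)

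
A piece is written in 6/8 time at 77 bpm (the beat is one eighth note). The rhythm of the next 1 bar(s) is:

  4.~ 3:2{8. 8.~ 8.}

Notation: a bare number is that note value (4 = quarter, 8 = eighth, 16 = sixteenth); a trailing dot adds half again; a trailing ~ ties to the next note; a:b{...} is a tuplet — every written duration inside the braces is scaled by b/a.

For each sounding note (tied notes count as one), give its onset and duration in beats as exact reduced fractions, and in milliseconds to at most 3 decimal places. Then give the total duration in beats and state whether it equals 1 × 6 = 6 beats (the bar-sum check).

1) 0.0ms=0b +3116.883ms=4b
2) 3116.883ms=4b +1558.442ms=2b
Σ=6b of 6 (77bpm 6/8) — PASS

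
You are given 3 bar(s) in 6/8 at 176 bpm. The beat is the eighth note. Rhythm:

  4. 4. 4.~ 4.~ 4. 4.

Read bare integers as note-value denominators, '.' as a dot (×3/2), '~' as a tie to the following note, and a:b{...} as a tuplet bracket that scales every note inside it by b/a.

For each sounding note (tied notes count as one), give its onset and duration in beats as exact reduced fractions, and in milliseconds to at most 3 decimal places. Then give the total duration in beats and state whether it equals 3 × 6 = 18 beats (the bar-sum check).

1) 0.0ms=0b +1022.727ms=3b
2) 1022.727ms=3b +1022.727ms=3b
3) 2045.455ms=6b +3068.182ms=9b
4) 5113.636ms=15b +1022.727ms=3b
Σ=18b of 18 (176bpm 6/8) — PASS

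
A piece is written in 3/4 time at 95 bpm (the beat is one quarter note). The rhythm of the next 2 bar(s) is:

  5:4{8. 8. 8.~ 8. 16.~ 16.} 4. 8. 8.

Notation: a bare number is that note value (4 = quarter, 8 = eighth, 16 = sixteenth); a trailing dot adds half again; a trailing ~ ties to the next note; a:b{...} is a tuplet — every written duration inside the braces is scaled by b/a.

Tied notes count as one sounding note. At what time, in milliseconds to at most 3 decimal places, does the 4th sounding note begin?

note 4 onset = 12/5b = 1515.789ms

1. 0.0ms @ 0 + 378.947ms (3/5)
2. 378.947ms @ 3/5 + 378.947ms (3/5)
3. 757.895ms @ 6/5 + 757.895ms (6/5)
4. 1515.789ms @ 12/5 + 378.947ms (3/5)
5. 1894.737ms @ 3 + 947.368ms (3/2)
6. 2842.105ms @ 9/2 + 473.684ms (3/4)
7. 3315.789ms @ 21/4 + 473.684ms (3/4)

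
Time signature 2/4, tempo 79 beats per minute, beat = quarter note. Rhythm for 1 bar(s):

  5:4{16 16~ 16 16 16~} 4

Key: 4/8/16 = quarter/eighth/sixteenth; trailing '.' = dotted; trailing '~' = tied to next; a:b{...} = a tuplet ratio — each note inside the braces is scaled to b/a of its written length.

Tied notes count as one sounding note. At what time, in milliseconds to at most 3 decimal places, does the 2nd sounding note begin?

1. 0.0ms @ 0 + 151.899ms (1/5)
2. 151.899ms @ 1/5 + 303.797ms (2/5)
3. 455.696ms @ 3/5 + 151.899ms (1/5)
4. 607.595ms @ 4/5 + 911.392ms (6/5)

note 2 onset = 1/5b = 151.899ms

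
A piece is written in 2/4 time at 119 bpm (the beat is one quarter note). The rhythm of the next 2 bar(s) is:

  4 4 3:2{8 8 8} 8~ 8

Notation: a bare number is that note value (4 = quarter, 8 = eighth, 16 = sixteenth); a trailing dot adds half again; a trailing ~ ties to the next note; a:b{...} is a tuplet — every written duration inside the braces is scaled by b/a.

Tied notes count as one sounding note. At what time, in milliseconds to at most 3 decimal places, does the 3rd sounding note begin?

note 3 onset = 2b = 1008.403ms

1. 0.0ms @ 0 + 504.202ms (1)
2. 504.202ms @ 1 + 504.202ms (1)
3. 1008.403ms @ 2 + 168.067ms (1/3)
4. 1176.471ms @ 7/3 + 168.067ms (1/3)
5. 1344.538ms @ 8/3 + 168.067ms (1/3)
6. 1512.605ms @ 3 + 504.202ms (1)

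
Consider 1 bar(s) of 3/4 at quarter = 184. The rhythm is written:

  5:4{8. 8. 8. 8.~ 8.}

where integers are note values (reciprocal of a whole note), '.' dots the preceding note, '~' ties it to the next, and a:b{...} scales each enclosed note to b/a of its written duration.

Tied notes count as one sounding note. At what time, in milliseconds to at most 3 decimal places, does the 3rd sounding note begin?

1. 0.0ms @ 0 + 195.652ms (3/5)
2. 195.652ms @ 3/5 + 195.652ms (3/5)
3. 391.304ms @ 6/5 + 195.652ms (3/5)
4. 586.957ms @ 9/5 + 391.304ms (6/5)

note 3 onset = 6/5b = 391.304ms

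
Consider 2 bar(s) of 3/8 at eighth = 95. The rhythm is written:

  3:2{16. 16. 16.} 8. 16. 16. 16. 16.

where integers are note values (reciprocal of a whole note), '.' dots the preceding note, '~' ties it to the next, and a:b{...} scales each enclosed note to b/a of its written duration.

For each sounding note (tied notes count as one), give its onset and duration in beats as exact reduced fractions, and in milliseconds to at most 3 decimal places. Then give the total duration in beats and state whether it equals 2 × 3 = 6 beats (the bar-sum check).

1) 0.0ms=0b +315.789ms=1/2b
2) 315.789ms=1/2b +315.789ms=1/2b
3) 631.579ms=1b +315.789ms=1/2b
4) 947.368ms=3/2b +947.368ms=3/2b
5) 1894.737ms=3b +473.684ms=3/4b
6) 2368.421ms=15/4b +473.684ms=3/4b
7) 2842.105ms=9/2b +473.684ms=3/4b
8) 3315.789ms=21/4b +473.684ms=3/4b
Σ=6b of 6 (95bpm 3/8) — PASS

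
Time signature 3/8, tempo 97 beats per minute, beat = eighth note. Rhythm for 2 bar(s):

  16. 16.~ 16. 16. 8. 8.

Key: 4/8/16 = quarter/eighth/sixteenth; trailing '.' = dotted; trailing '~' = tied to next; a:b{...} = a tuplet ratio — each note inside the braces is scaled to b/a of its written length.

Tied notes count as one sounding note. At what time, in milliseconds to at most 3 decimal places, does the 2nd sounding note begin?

1. 0.0ms @ 0 + 463.918ms (3/4)
2. 463.918ms @ 3/4 + 927.835ms (3/2)
3. 1391.753ms @ 9/4 + 463.918ms (3/4)
4. 1855.67ms @ 3 + 927.835ms (3/2)
5. 2783.505ms @ 9/2 + 927.835ms (3/2)

note 2 onset = 3/4b = 463.918ms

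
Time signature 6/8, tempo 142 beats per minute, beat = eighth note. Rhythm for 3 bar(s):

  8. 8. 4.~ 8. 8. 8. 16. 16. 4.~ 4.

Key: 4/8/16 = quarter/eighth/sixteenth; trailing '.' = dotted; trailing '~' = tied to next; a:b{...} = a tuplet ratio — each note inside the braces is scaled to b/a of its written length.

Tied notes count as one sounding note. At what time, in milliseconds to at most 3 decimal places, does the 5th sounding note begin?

1. 0.0ms @ 0 + 633.803ms (3/2)
2. 633.803ms @ 3/2 + 633.803ms (3/2)
3. 1267.606ms @ 3 + 1901.408ms (9/2)
4. 3169.014ms @ 15/2 + 633.803ms (3/2)
5. 3802.817ms @ 9 + 633.803ms (3/2)
6. 4436.62ms @ 21/2 + 316.901ms (3/4)
7. 4753.521ms @ 45/4 + 316.901ms (3/4)
8. 5070.423ms @ 12 + 2535.211ms (6)

note 5 onset = 9b = 3802.817ms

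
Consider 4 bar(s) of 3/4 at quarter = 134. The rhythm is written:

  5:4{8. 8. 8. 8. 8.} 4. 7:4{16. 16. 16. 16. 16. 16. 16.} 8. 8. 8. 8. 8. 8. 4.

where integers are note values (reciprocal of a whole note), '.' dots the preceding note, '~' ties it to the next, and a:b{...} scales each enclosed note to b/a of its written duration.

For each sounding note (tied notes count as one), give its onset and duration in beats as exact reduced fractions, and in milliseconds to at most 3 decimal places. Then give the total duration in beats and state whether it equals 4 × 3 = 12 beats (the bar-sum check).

1) 0.0ms=0b +268.657ms=3/5b
2) 268.657ms=3/5b +268.657ms=3/5b
3) 537.313ms=6/5b +268.657ms=3/5b
4) 805.97ms=9/5b +268.657ms=3/5b
5) 1074.627ms=12/5b +268.657ms=3/5b
6) 1343.284ms=3b +671.642ms=3/2b
7) 2014.925ms=9/2b +95.949ms=3/14b
8) 2110.874ms=33/7b +95.949ms=3/14b
9) 2206.823ms=69/14b +95.949ms=3/14b
10) 2302.772ms=36/7b +95.949ms=3/14b
11) 2398.721ms=75/14b +95.949ms=3/14b
12) 2494.67ms=39/7b +95.949ms=3/14b
13) 2590.618ms=81/14b +95.949ms=3/14b
14) 2686.567ms=6b +335.821ms=3/4b
15) 3022.388ms=27/4b +335.821ms=3/4b
16) 3358.209ms=15/2b +335.821ms=3/4b
17) 3694.03ms=33/4b +335.821ms=3/4b
18) 4029.851ms=9b +335.821ms=3/4b
19) 4365.672ms=39/4b +335.821ms=3/4b
20) 4701.493ms=21/2b +671.642ms=3/2b
Σ=12b of 12 (134bpm 3/4) — PASS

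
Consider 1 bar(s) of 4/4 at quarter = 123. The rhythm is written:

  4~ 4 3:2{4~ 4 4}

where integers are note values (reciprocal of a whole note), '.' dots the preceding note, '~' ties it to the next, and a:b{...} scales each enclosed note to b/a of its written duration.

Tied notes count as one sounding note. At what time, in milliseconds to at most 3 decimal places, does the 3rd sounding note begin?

1. 0.0ms @ 0 + 975.61ms (2)
2. 975.61ms @ 2 + 650.407ms (4/3)
3. 1626.016ms @ 10/3 + 325.203ms (2/3)

note 3 onset = 10/3b = 1626.016ms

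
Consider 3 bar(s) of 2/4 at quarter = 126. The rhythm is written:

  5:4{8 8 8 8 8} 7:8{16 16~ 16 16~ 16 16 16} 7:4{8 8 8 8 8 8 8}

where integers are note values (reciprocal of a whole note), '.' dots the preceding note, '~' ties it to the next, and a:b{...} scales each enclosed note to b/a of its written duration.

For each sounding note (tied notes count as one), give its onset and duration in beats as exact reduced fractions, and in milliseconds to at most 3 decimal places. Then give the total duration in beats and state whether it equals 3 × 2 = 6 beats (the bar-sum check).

1) 0.0ms=0b +190.476ms=2/5b
2) 190.476ms=2/5b +190.476ms=2/5b
3) 380.952ms=4/5b +190.476ms=2/5b
4) 571.429ms=6/5b +190.476ms=2/5b
5) 761.905ms=8/5b +190.476ms=2/5b
6) 952.381ms=2b +136.054ms=2/7b
7) 1088.435ms=16/7b +272.109ms=4/7b
8) 1360.544ms=20/7b +272.109ms=4/7b
9) 1632.653ms=24/7b +136.054ms=2/7b
10) 1768.707ms=26/7b +136.054ms=2/7b
11) 1904.762ms=4b +136.054ms=2/7b
12) 2040.816ms=30/7b +136.054ms=2/7b
13) 2176.871ms=32/7b +136.054ms=2/7b
14) 2312.925ms=34/7b +136.054ms=2/7b
15) 2448.98ms=36/7b +136.054ms=2/7b
16) 2585.034ms=38/7b +136.054ms=2/7b
17) 2721.088ms=40/7b +136.054ms=2/7b
Σ=6b of 6 (126bpm 2/4) — PASS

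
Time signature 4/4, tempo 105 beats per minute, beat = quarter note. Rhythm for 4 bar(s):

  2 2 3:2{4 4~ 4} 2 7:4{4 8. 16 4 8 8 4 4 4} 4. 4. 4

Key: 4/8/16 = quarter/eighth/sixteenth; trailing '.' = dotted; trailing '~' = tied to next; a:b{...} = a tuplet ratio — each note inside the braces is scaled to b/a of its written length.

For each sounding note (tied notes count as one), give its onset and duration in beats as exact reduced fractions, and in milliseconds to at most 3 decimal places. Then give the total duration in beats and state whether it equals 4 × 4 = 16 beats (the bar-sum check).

1) 0.0ms=0b +1142.857ms=2b
2) 1142.857ms=2b +1142.857ms=2b
3) 2285.714ms=4b +380.952ms=2/3b
4) 2666.667ms=14/3b +761.905ms=4/3b
5) 3428.571ms=6b +1142.857ms=2b
6) 4571.429ms=8b +326.531ms=4/7b
7) 4897.959ms=60/7b +244.898ms=3/7b
8) 5142.857ms=9b +81.633ms=1/7b
9) 5224.49ms=64/7b +326.531ms=4/7b
10) 5551.02ms=68/7b +163.265ms=2/7b
11) 5714.286ms=10b +163.265ms=2/7b
12) 5877.551ms=72/7b +326.531ms=4/7b
13) 6204.082ms=76/7b +326.531ms=4/7b
14) 6530.612ms=80/7b +326.531ms=4/7b
15) 6857.143ms=12b +857.143ms=3/2b
16) 7714.286ms=27/2b +857.143ms=3/2b
17) 8571.429ms=15b +571.429ms=1b
Σ=16b of 16 (105bpm 4/4) — PASS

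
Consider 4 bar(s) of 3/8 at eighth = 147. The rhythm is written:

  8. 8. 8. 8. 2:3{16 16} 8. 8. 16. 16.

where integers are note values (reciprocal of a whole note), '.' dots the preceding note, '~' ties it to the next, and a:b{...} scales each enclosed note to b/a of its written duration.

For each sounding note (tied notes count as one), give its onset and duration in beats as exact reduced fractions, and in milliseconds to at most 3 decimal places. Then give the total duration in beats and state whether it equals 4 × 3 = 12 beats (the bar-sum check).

1) 0.0ms=0b +612.245ms=3/2b
2) 612.245ms=3/2b +612.245ms=3/2b
3) 1224.49ms=3b +612.245ms=3/2b
4) 1836.735ms=9/2b +612.245ms=3/2b
5) 2448.98ms=6b +306.122ms=3/4b
6) 2755.102ms=27/4b +306.122ms=3/4b
7) 3061.224ms=15/2b +612.245ms=3/2b
8) 3673.469ms=9b +612.245ms=3/2b
9) 4285.714ms=21/2b +306.122ms=3/4b
10) 4591.837ms=45/4b +306.122ms=3/4b
Σ=12b of 12 (147bpm 3/8) — PASS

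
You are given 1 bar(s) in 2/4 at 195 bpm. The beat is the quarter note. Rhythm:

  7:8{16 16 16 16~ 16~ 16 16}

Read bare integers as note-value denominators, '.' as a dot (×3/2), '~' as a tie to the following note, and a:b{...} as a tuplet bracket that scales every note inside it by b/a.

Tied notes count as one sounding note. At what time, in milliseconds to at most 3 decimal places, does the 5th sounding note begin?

note 5 onset = 12/7b = 527.473ms

1. 0.0ms @ 0 + 87.912ms (2/7)
2. 87.912ms @ 2/7 + 87.912ms (2/7)
3. 175.824ms @ 4/7 + 87.912ms (2/7)
4. 263.736ms @ 6/7 + 263.736ms (6/7)
5. 527.473ms @ 12/7 + 87.912ms (2/7)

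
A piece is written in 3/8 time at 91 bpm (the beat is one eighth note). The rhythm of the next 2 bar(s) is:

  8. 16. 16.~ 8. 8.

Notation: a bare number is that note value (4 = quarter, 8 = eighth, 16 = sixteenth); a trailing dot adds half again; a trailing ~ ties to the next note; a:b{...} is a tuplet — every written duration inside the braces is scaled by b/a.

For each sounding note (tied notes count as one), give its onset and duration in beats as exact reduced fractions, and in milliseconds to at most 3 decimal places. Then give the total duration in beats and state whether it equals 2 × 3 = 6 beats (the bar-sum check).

1) 0.0ms=0b +989.011ms=3/2b
2) 989.011ms=3/2b +494.505ms=3/4b
3) 1483.516ms=9/4b +1483.516ms=9/4b
4) 2967.033ms=9/2b +989.011ms=3/2b
Σ=6b of 6 (91bpm 3/8) — PASS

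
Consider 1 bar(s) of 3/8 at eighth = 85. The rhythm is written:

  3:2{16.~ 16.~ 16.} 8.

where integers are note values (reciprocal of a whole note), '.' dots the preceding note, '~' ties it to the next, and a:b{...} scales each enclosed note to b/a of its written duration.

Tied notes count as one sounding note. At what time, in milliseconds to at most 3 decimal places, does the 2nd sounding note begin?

1. 0.0ms @ 0 + 1058.824ms (3/2)
2. 1058.824ms @ 3/2 + 1058.824ms (3/2)

note 2 onset = 3/2b = 1058.824ms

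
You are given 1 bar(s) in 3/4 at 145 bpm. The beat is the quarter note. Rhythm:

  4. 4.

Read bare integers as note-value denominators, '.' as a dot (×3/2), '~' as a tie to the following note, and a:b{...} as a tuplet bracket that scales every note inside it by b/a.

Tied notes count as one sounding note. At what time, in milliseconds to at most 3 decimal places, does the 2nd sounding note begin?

1. 0.0ms @ 0 + 620.69ms (3/2)
2. 620.69ms @ 3/2 + 620.69ms (3/2)

note 2 onset = 3/2b = 620.69ms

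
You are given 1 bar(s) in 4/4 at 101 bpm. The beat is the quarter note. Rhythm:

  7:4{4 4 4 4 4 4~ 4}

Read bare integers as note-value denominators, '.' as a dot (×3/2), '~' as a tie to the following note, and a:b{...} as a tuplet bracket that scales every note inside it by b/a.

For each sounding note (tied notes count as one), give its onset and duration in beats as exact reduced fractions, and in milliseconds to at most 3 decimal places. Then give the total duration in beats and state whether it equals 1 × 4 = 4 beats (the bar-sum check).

1) 0.0ms=0b +339.463ms=4/7b
2) 339.463ms=4/7b +339.463ms=4/7b
3) 678.925ms=8/7b +339.463ms=4/7b
4) 1018.388ms=12/7b +339.463ms=4/7b
5) 1357.85ms=16/7b +339.463ms=4/7b
6) 1697.313ms=20/7b +678.925ms=8/7b
Σ=4b of 4 (101bpm 4/4) — PASS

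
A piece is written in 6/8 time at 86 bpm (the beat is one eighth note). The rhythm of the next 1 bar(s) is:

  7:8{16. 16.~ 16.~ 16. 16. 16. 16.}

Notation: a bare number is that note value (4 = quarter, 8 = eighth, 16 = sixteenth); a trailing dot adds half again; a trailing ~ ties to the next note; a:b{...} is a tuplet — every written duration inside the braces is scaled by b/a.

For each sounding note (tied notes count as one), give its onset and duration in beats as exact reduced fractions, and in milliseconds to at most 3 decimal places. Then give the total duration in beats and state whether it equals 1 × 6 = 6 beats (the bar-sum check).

1) 0.0ms=0b +598.007ms=6/7b
2) 598.007ms=6/7b +1794.02ms=18/7b
3) 2392.027ms=24/7b +598.007ms=6/7b
4) 2990.033ms=30/7b +598.007ms=6/7b
5) 3588.04ms=36/7b +598.007ms=6/7b
Σ=6b of 6 (86bpm 6/8) — PASS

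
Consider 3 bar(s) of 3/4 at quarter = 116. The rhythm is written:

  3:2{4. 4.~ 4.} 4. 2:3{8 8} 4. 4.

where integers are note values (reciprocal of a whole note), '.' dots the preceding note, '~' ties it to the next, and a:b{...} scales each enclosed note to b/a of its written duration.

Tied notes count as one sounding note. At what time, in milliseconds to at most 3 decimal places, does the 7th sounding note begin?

note 7 onset = 15/2b = 3879.31ms

1. 0.0ms @ 0 + 517.241ms (1)
2. 517.241ms @ 1 + 1034.483ms (2)
3. 1551.724ms @ 3 + 775.862ms (3/2)
4. 2327.586ms @ 9/2 + 387.931ms (3/4)
5. 2715.517ms @ 21/4 + 387.931ms (3/4)
6. 3103.448ms @ 6 + 775.862ms (3/2)
7. 3879.31ms @ 15/2 + 775.862ms (3/2)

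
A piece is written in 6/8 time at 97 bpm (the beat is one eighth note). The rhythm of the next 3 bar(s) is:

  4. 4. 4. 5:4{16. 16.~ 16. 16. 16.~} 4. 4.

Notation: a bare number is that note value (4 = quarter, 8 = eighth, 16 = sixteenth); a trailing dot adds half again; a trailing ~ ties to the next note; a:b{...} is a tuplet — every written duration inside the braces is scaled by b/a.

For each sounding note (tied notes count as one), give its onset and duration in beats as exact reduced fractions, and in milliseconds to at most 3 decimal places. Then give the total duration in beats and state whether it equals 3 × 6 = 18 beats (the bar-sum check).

1) 0.0ms=0b +1855.67ms=3b
2) 1855.67ms=3b +1855.67ms=3b
3) 3711.34ms=6b +1855.67ms=3b
4) 5567.01ms=9b +371.134ms=3/5b
5) 5938.144ms=48/5b +742.268ms=6/5b
6) 6680.412ms=54/5b +371.134ms=3/5b
7) 7051.546ms=57/5b +2226.804ms=18/5b
8) 9278.351ms=15b +1855.67ms=3b
Σ=18b of 18 (97bpm 6/8) — PASS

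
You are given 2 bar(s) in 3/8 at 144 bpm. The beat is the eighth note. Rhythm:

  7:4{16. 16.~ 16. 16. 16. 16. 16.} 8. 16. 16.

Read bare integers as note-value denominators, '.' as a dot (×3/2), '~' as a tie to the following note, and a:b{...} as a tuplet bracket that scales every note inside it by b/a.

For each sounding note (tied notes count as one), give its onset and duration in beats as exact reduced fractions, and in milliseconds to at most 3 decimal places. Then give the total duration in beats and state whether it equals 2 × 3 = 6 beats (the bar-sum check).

1) 0.0ms=0b +178.571ms=3/7b
2) 178.571ms=3/7b +357.143ms=6/7b
3) 535.714ms=9/7b +178.571ms=3/7b
4) 714.286ms=12/7b +178.571ms=3/7b
5) 892.857ms=15/7b +178.571ms=3/7b
6) 1071.429ms=18/7b +178.571ms=3/7b
7) 1250.0ms=3b +625.0ms=3/2b
8) 1875.0ms=9/2b +312.5ms=3/4b
9) 2187.5ms=21/4b +312.5ms=3/4b
Σ=6b of 6 (144bpm 3/8) — PASS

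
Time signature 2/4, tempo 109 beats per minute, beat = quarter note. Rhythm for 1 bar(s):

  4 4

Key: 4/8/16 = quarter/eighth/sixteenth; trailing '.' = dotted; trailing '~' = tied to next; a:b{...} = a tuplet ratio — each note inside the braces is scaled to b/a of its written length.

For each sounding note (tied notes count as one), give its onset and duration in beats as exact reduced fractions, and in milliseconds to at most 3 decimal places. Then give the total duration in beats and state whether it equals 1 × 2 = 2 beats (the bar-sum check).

1) 0.0ms=0b +550.459ms=1b
2) 550.459ms=1b +550.459ms=1b
Σ=2b of 2 (109bpm 2/4) — PASS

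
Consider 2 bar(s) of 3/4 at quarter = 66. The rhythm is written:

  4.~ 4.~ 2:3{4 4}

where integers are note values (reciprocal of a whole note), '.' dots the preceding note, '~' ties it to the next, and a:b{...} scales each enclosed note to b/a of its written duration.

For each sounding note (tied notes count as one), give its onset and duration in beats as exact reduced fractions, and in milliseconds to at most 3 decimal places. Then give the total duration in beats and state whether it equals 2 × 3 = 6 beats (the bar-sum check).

1) 0.0ms=0b +4090.909ms=9/2b
2) 4090.909ms=9/2b +1363.636ms=3/2b
Σ=6b of 6 (66bpm 3/4) — PASS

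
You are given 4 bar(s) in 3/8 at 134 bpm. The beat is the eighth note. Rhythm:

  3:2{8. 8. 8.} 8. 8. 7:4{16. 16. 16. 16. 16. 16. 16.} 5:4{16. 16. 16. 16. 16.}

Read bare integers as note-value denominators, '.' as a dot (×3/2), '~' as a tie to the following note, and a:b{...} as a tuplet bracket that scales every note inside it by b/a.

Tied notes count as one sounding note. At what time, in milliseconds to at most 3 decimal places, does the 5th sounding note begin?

note 5 onset = 9/2b = 2014.925ms

1. 0.0ms @ 0 + 447.761ms (1)
2. 447.761ms @ 1 + 447.761ms (1)
3. 895.522ms @ 2 + 447.761ms (1)
4. 1343.284ms @ 3 + 671.642ms (3/2)
5. 2014.925ms @ 9/2 + 671.642ms (3/2)
6. 2686.567ms @ 6 + 191.898ms (3/7)
7. 2878.465ms @ 45/7 + 191.898ms (3/7)
8. 3070.362ms @ 48/7 + 191.898ms (3/7)
9. 3262.26ms @ 51/7 + 191.898ms (3/7)
10. 3454.158ms @ 54/7 + 191.898ms (3/7)
11. 3646.055ms @ 57/7 + 191.898ms (3/7)
12. 3837.953ms @ 60/7 + 191.898ms (3/7)
13. 4029.851ms @ 9 + 268.657ms (3/5)
14. 4298.507ms @ 48/5 + 268.657ms (3/5)
15. 4567.164ms @ 51/5 + 268.657ms (3/5)
16. 4835.821ms @ 54/5 + 268.657ms (3/5)
17. 5104.478ms @ 57/5 + 268.657ms (3/5)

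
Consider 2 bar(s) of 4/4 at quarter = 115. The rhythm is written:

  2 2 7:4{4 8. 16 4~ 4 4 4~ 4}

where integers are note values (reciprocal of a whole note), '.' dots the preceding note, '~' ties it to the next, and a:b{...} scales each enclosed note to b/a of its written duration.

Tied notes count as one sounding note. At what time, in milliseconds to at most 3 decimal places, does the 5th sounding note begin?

1. 0.0ms @ 0 + 1043.478ms (2)
2. 1043.478ms @ 2 + 1043.478ms (2)
3. 2086.957ms @ 4 + 298.137ms (4/7)
4. 2385.093ms @ 32/7 + 223.602ms (3/7)
5. 2608.696ms @ 5 + 74.534ms (1/7)
6. 2683.23ms @ 36/7 + 596.273ms (8/7)
7. 3279.503ms @ 44/7 + 298.137ms (4/7)
8. 3577.64ms @ 48/7 + 596.273ms (8/7)

note 5 onset = 5b = 2608.696ms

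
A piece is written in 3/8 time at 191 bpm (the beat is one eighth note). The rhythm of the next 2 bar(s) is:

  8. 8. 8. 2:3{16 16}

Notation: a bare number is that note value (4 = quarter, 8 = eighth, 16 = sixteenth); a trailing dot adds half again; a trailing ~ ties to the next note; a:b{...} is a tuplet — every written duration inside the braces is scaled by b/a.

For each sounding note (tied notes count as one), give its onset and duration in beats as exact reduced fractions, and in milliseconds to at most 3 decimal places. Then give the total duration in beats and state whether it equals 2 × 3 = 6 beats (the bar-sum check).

1) 0.0ms=0b +471.204ms=3/2b
2) 471.204ms=3/2b +471.204ms=3/2b
3) 942.408ms=3b +471.204ms=3/2b
4) 1413.613ms=9/2b +235.602ms=3/4b
5) 1649.215ms=21/4b +235.602ms=3/4b
Σ=6b of 6 (191bpm 3/8) — PASS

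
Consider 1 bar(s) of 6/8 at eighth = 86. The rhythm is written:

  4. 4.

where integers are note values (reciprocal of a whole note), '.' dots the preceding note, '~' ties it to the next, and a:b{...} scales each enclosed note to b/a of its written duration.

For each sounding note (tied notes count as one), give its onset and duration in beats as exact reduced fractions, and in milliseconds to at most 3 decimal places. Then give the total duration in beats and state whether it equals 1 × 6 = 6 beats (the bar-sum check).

1) 0.0ms=0b +2093.023ms=3b
2) 2093.023ms=3b +2093.023ms=3b
Σ=6b of 6 (86bpm 6/8) — PASS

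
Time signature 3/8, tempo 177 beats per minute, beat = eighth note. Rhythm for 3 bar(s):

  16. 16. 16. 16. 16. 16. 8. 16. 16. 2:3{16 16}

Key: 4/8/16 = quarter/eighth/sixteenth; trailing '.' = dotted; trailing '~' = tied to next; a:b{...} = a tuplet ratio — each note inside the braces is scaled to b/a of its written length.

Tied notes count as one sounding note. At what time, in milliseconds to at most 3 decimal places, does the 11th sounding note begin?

1. 0.0ms @ 0 + 254.237ms (3/4)
2. 254.237ms @ 3/4 + 254.237ms (3/4)
3. 508.475ms @ 3/2 + 254.237ms (3/4)
4. 762.712ms @ 9/4 + 254.237ms (3/4)
5. 1016.949ms @ 3 + 254.237ms (3/4)
6. 1271.186ms @ 15/4 + 254.237ms (3/4)
7. 1525.424ms @ 9/2 + 508.475ms (3/2)
8. 2033.898ms @ 6 + 254.237ms (3/4)
9. 2288.136ms @ 27/4 + 254.237ms (3/4)
10. 2542.373ms @ 15/2 + 254.237ms (3/4)
11. 2796.61ms @ 33/4 + 254.237ms (3/4)

note 11 onset = 33/4b = 2796.61ms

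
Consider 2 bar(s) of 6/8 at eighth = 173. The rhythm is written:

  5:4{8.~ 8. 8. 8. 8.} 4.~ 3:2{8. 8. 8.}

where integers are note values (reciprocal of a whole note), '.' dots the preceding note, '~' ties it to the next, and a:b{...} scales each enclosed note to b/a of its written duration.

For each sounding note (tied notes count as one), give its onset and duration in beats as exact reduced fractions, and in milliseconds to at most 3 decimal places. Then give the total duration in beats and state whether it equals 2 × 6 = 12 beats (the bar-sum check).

1) 0.0ms=0b +832.37ms=12/5b
2) 832.37ms=12/5b +416.185ms=6/5b
3) 1248.555ms=18/5b +416.185ms=6/5b
4) 1664.74ms=24/5b +416.185ms=6/5b
5) 2080.925ms=6b +1387.283ms=4b
6) 3468.208ms=10b +346.821ms=1b
7) 3815.029ms=11b +346.821ms=1b
Σ=12b of 12 (173bpm 6/8) — PASS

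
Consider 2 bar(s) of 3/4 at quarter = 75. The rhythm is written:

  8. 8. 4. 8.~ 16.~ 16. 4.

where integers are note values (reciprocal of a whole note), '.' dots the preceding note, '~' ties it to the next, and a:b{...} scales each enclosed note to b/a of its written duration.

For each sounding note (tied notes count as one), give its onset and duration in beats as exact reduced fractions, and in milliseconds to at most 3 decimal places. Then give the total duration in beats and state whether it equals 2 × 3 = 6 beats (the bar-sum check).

1) 0.0ms=0b +600.0ms=3/4b
2) 600.0ms=3/4b +600.0ms=3/4b
3) 1200.0ms=3/2b +1200.0ms=3/2b
4) 2400.0ms=3b +1200.0ms=3/2b
5) 3600.0ms=9/2b +1200.0ms=3/2b
Σ=6b of 6 (75bpm 3/4) — PASS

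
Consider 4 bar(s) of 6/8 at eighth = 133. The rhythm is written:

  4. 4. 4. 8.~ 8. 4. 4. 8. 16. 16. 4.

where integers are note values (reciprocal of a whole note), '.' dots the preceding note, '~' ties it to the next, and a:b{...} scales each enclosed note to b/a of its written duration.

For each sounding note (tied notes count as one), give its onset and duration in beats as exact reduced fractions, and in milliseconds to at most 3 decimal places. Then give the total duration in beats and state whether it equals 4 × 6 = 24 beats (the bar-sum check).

1) 0.0ms=0b +1353.383ms=3b
2) 1353.383ms=3b +1353.383ms=3b
3) 2706.767ms=6b +1353.383ms=3b
4) 4060.15ms=9b +1353.383ms=3b
5) 5413.534ms=12b +1353.383ms=3b
6) 6766.917ms=15b +1353.383ms=3b
7) 8120.301ms=18b +676.692ms=3/2b
8) 8796.992ms=39/2b +338.346ms=3/4b
9) 9135.338ms=81/4b +338.346ms=3/4b
10) 9473.684ms=21b +1353.383ms=3b
Σ=24b of 24 (133bpm 6/8) — PASS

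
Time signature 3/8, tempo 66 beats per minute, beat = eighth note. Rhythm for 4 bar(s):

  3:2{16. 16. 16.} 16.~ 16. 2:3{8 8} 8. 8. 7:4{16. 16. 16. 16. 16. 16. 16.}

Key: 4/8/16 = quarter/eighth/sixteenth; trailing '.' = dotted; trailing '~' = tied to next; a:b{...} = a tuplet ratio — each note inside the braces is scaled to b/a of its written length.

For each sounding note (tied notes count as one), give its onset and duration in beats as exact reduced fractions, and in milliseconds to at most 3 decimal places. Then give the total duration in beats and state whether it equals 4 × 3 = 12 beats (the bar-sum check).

1) 0.0ms=0b +454.545ms=1/2b
2) 454.545ms=1/2b +454.545ms=1/2b
3) 909.091ms=1b +454.545ms=1/2b
4) 1363.636ms=3/2b +1363.636ms=3/2b
5) 2727.273ms=3b +1363.636ms=3/2b
6) 4090.909ms=9/2b +1363.636ms=3/2b
7) 5454.545ms=6b +1363.636ms=3/2b
8) 6818.182ms=15/2b +1363.636ms=3/2b
9) 8181.818ms=9b +389.61ms=3/7b
10) 8571.429ms=66/7b +389.61ms=3/7b
11) 8961.039ms=69/7b +389.61ms=3/7b
12) 9350.649ms=72/7b +389.61ms=3/7b
13) 9740.26ms=75/7b +389.61ms=3/7b
14) 10129.87ms=78/7b +389.61ms=3/7b
15) 10519.481ms=81/7b +389.61ms=3/7b
Σ=12b of 12 (66bpm 3/8) — PASS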